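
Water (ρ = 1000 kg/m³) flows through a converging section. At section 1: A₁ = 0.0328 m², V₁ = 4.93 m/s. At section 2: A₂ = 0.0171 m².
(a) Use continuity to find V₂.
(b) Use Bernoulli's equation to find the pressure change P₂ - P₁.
(a) Continuity: A₁V₁=A₂V₂ -> V₂=A₁V₁/A₂=0.0328*4.93/0.0171=9.46 m/s
(b) Bernoulli: P₂-P₁=0.5*rho*(V₁^2-V₂^2)/1000=0.5*1000*(4.93^2-9.46^2)/1000=-32.59 kPa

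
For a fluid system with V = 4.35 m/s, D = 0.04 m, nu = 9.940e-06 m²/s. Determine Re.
Formula: Re = \frac{V D}{\nu}
Re = 4.35·0.04/9.940e-06 = 17505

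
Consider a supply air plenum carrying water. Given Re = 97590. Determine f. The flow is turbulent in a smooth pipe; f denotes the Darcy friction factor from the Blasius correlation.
Formula: f = \frac{0.316}{Re^{0.25}}
f = 0.316/97590^0.25 = 0.01788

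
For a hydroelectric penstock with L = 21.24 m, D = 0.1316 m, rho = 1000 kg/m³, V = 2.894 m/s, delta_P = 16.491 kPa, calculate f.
Formula: \Delta P = f \frac{L}{D} \frac{\rho V^2}{2}
Substituting knowns: 16.491 = f·(21.24/0.1316)·0.5·1000·2.894²/1000
Solving for f: f = (16.491·1000)/((21.24/0.1316)·0.5·1000·2.894²) = 0.0244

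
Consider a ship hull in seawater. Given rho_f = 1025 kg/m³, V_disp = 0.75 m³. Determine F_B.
Formula: F_B = \rho_f g V_{disp}
F_B = 1025·9.81·0.75 = 7541 N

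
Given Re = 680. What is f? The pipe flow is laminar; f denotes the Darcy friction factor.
Formula: f = \frac{64}{Re}
f = 64/680 = 0.09412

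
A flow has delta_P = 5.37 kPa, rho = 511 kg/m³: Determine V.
Formula: V = \sqrt{\frac{2 \Delta P}{\rho}}
V = √(2·(5.37·1000)/511) = 4.584 m/s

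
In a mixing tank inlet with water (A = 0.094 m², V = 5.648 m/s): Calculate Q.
Formula: Q = A V
Q = 0.094·5.648·1000 = 530.9 L/s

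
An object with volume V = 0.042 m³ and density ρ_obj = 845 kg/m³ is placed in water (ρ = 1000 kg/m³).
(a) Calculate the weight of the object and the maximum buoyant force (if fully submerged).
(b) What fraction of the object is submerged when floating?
(a) W=rho_obj*g*V=845*9.81*0.042=348.2 N; F_B(max)=rho*g*V=1000*9.81*0.042=412.0 N
(b) Floating fraction=rho_obj/rho=845/1000=0.845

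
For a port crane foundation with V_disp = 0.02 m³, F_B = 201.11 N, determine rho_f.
Formula: F_B = \rho_f g V_{disp}
Substituting knowns: 201.11 = rho_f·9.81·0.02
Solving for rho_f: rho_f = 201.11/(9.81·0.02) = 1025 kg/m³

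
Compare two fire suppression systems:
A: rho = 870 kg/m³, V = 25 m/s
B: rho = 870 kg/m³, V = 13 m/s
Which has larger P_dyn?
P_dyn(A) = 271.9 kPa, P_dyn(B) = 73.52 kPa. Answer: A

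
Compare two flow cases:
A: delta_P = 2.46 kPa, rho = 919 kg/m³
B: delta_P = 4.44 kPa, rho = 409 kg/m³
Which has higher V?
V(A) = 2.314 m/s, V(B) = 4.66 m/s. Answer: B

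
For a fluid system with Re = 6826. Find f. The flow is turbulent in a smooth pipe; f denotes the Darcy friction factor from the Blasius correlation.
Formula: f = \frac{0.316}{Re^{0.25}}
f = 0.316/6826^0.25 = 0.03477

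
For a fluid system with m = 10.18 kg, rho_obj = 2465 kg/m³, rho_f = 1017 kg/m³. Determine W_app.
Formula: W_{app} = mg\left(1 - \frac{\rho_f}{\rho_{obj}}\right)
W_app = 10.18·9.81·(1 − 1017/2465) = 58.66 N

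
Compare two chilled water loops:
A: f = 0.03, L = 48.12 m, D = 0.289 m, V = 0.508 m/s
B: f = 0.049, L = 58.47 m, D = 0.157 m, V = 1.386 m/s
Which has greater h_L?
h_L(A) = 0.0657 m, h_L(B) = 1.787 m. Answer: B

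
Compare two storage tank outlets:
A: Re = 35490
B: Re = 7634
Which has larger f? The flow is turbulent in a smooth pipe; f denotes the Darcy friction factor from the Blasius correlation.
f(A) = 0.02302, f(B) = 0.03381. Answer: B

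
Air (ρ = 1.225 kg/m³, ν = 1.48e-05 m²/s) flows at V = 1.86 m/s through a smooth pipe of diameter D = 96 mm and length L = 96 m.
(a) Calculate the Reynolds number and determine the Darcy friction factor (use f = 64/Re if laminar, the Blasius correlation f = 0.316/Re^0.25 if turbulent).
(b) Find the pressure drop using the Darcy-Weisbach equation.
(a) Re = V·D/ν = 1.86·0.096/1.48e-05 = 12065 → turbulent (Re > 4000); f = 0.316/Re^0.25 = 0.316/12065^0.25 = 0.030151
(b) Darcy-Weisbach: ΔP = f·(L/D)·½ρV²/1000 = 0.030151·(96/0.096)·½·1.225·1.86²/1000 = 0.06389 kPa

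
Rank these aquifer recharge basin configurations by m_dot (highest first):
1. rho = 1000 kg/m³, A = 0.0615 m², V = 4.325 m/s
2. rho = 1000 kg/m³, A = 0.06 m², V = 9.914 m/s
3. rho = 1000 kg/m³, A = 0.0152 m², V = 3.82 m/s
Case 1: m_dot = 266 kg/s
Case 2: m_dot = 594.8 kg/s
Case 3: m_dot = 58.06 kg/s
Ranking (highest first): 2, 1, 3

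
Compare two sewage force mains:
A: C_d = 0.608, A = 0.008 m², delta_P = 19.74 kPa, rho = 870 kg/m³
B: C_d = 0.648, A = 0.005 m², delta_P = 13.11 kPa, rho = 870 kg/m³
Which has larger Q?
Q(A) = 32.77 L/s, Q(B) = 17.79 L/s. Answer: A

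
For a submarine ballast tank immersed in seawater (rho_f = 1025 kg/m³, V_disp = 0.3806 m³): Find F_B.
Formula: F_B = \rho_f g V_{disp}
F_B = 1025·9.81·0.3806 = 3827 N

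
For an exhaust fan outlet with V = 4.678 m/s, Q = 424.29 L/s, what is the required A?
Formula: Q = A V
Substituting knowns: 424.29 = A·4.678·1000
Solving for A: A = (424.29/1000)/4.678 = 0.0907 m²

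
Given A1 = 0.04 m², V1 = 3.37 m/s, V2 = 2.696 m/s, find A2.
Formula: V_2 = \frac{A_1 V_1}{A_2}
Substituting knowns: 2.696 = 0.04·3.37/A2
Solving for A2: A2 = 0.04·3.37/2.696 = 0.05 m²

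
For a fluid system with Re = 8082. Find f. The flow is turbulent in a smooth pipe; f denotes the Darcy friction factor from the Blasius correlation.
Formula: f = \frac{0.316}{Re^{0.25}}
f = 0.316/8082^0.25 = 0.03333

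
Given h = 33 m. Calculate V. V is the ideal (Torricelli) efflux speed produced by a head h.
Formula: V = \sqrt{2 g h}
V = √(2·9.81·33) = 25.45 m/s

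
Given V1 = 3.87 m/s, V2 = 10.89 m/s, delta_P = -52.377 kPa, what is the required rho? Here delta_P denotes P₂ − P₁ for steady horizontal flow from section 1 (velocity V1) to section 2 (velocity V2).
Formula: \Delta P = \frac{1}{2} \rho (V_1^2 - V_2^2)
Substituting knowns: -52.377 = 0.5·rho·(3.87² − 10.89²)/1000
Solving for rho: rho = 2·(-52.377·1000)/(3.87² − 10.89²) = 1011 kg/m³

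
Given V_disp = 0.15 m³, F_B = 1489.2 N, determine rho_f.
Formula: F_B = \rho_f g V_{disp}
Substituting knowns: 1489.2 = rho_f·9.81·0.15
Solving for rho_f: rho_f = 1489.2/(9.81·0.15) = 1012 kg/m³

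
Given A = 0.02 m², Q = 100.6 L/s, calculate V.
Formula: Q = A V
Substituting knowns: 100.6 = 0.02·V·1000
Solving for V: V = (100.6/1000)/0.02 = 5.03 m/s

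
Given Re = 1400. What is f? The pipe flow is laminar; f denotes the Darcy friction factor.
Formula: f = \frac{64}{Re}
f = 64/1400 = 0.04571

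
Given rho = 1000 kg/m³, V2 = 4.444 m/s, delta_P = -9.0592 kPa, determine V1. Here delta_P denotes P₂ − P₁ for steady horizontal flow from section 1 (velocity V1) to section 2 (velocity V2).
Formula: \Delta P = \frac{1}{2} \rho (V_1^2 - V_2^2)
Substituting knowns: -9.0592 = 0.5·1000·(V1² − 4.444²)/1000
Solving for V1: V1 = √(4.444² + 2·(-9.0592·1000)/1000) = 1.277 m/s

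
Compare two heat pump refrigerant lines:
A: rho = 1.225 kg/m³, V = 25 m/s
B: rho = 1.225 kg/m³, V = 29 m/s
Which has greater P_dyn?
P_dyn(A) = 0.3828 kPa, P_dyn(B) = 0.5151 kPa. Answer: B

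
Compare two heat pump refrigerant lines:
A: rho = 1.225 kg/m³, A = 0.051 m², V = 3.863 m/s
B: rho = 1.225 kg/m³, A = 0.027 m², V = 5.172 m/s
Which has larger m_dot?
m_dot(A) = 0.2413 kg/s, m_dot(B) = 0.1711 kg/s. Answer: A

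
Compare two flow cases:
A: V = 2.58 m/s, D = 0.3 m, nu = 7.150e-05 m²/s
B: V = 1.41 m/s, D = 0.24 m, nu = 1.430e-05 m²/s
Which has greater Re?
Re(A) = 10825, Re(B) = 23664. Answer: B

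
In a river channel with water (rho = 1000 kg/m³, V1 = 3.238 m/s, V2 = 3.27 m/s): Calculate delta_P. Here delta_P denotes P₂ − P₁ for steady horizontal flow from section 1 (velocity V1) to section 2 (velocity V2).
Formula: \Delta P = \frac{1}{2} \rho (V_1^2 - V_2^2)
delta_P = 0.5·1000·(3.238² − 3.27²)/1000 = -0.1041 kPa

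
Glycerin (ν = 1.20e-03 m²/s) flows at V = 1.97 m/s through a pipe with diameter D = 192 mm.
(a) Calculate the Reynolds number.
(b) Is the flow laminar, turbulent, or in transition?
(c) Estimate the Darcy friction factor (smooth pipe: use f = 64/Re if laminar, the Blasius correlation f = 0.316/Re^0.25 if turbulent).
(a) Re = V·D/ν = 1.97·0.192/1.20e-03 = 315.2
(b) Flow regime: laminar (Re < 2300)
(c) Friction factor: f = 64/Re = 64/315.2 = 0.203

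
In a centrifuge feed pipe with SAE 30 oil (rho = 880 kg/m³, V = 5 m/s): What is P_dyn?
Formula: P_{dyn} = \frac{1}{2} \rho V^2
P_dyn = 0.5·880·5²/1000 = 11 kPa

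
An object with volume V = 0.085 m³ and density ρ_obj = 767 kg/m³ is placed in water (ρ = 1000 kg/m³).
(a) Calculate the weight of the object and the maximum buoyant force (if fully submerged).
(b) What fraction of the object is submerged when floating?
(a) W=rho_obj*g*V=767*9.81*0.085=639.6 N; F_B(max)=rho*g*V=1000*9.81*0.085=833.9 N
(b) Floating fraction=rho_obj/rho=767/1000=0.767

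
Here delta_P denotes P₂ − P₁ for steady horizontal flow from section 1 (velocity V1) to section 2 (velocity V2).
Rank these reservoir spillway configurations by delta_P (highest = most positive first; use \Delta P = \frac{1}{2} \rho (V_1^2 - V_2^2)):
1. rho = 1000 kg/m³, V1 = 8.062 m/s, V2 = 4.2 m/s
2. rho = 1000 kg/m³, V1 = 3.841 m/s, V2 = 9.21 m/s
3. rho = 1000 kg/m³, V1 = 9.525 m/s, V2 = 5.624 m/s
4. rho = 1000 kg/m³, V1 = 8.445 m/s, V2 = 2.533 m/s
Case 1: delta_P = 23.68 kPa
Case 2: delta_P = -35.04 kPa
Case 3: delta_P = 29.55 kPa
Case 4: delta_P = 32.45 kPa
Ranking (highest first): 4, 3, 1, 2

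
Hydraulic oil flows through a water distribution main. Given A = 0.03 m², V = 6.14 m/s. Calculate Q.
Formula: Q = A V
Q = 0.03·6.14·1000 = 184.2 L/s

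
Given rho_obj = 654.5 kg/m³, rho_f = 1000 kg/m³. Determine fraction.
Formula: f_{sub} = \frac{\rho_{obj}}{\rho_f}
fraction = 654.5/1000 = 0.6545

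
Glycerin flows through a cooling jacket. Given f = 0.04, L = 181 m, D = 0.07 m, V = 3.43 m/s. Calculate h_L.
Formula: h_L = f \frac{L}{D} \frac{V^2}{2g}
h_L = 0.04·(181/0.07)·3.43²/(2·9.81) = 62.02 m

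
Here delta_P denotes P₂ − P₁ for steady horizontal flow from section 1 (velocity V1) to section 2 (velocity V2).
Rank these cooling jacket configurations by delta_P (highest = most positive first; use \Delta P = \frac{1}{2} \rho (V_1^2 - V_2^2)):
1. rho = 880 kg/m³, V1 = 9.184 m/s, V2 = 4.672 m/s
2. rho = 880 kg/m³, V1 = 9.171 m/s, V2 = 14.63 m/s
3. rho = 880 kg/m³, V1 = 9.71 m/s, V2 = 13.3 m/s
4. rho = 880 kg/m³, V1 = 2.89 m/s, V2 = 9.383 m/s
Case 1: delta_P = 27.51 kPa
Case 2: delta_P = -57.17 kPa
Case 3: delta_P = -36.35 kPa
Case 4: delta_P = -35.06 kPa
Ranking (highest first): 1, 4, 3, 2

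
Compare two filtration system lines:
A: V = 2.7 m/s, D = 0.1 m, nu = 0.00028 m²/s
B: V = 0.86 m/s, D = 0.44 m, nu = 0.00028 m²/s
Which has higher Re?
Re(A) = 964.3, Re(B) = 1351. Answer: B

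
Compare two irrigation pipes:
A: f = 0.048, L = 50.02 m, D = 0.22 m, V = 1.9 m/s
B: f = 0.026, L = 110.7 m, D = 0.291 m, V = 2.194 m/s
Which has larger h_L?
h_L(A) = 2.008 m, h_L(B) = 2.427 m. Answer: B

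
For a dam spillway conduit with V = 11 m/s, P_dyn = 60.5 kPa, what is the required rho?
Formula: P_{dyn} = \frac{1}{2} \rho V^2
Substituting knowns: 60.5 = 0.5·rho·11²/1000
Solving for rho: rho = 2·(60.5·1000)/11² = 1000 kg/m³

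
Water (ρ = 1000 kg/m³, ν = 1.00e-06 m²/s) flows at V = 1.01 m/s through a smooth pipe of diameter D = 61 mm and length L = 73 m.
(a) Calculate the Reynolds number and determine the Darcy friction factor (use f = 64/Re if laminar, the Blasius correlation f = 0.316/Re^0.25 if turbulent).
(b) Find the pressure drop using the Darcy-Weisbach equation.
(a) Re = V·D/ν = 1.01·0.061/1.00e-06 = 61610 → turbulent (Re > 4000); f = 0.316/Re^0.25 = 0.316/61610^0.25 = 0.020057
(b) Darcy-Weisbach: ΔP = f·(L/D)·½ρV²/1000 = 0.020057·(73/0.061)·½·1000·1.01²/1000 = 12.24 kPa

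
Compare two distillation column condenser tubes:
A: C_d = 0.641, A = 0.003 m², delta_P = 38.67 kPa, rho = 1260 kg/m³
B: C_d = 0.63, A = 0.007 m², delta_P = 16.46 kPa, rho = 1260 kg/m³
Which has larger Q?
Q(A) = 15.07 L/s, Q(B) = 22.54 L/s. Answer: B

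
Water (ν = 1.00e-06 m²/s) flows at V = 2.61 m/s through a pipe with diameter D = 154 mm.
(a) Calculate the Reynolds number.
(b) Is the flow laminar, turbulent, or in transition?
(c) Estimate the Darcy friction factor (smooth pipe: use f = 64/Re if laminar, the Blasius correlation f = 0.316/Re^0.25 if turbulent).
(a) Re = V·D/ν = 2.61·0.154/1.00e-06 = 401940
(b) Flow regime: turbulent (Re > 4000)
(c) Friction factor: f = 0.316/Re^0.25 = 0.316/401940^0.25 = 0.01255 (Blasius is strictly valid for Re ≲ 1e5; used here as the smooth-pipe estimate the problem specifies)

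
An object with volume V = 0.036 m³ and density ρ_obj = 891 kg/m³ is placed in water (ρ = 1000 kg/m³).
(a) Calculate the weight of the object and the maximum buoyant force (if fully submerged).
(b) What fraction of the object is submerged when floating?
(a) W=rho_obj*g*V=891*9.81*0.036=314.7 N; F_B(max)=rho*g*V=1000*9.81*0.036=353.2 N
(b) Floating fraction=rho_obj/rho=891/1000=0.891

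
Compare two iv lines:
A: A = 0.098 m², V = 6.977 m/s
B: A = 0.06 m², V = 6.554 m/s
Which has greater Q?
Q(A) = 683.7 L/s, Q(B) = 393.2 L/s. Answer: A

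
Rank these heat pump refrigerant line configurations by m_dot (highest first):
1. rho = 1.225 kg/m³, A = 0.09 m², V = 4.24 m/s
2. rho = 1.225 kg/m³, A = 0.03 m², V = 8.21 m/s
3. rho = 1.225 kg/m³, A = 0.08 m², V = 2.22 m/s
Case 1: m_dot = 0.4675 kg/s
Case 2: m_dot = 0.3017 kg/s
Case 3: m_dot = 0.2176 kg/s
Ranking (highest first): 1, 2, 3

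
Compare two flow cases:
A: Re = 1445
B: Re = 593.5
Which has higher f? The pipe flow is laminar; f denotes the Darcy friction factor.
f(A) = 0.04429, f(B) = 0.1078. Answer: B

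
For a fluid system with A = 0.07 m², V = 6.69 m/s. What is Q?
Formula: Q = A V
Q = 0.07·6.69·1000 = 468.3 L/s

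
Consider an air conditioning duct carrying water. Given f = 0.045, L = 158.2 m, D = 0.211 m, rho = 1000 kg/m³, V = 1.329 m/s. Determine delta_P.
Formula: \Delta P = f \frac{L}{D} \frac{\rho V^2}{2}
delta_P = 0.045·(158.2/0.211)·0.5·1000·1.329²/1000 = 29.8 kPa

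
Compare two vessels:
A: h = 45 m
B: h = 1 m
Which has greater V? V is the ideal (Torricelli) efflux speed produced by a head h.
V(A) = 29.71 m/s, V(B) = 4.429 m/s. Answer: A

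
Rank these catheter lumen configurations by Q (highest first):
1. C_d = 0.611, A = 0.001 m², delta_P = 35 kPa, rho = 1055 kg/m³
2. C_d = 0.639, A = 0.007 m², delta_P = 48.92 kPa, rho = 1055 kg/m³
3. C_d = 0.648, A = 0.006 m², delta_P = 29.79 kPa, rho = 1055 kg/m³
Case 1: Q = 4.977 L/s
Case 2: Q = 43.08 L/s
Case 3: Q = 29.22 L/s
Ranking (highest first): 2, 3, 1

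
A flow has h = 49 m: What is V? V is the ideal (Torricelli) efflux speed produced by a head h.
Formula: V = \sqrt{2 g h}
V = √(2·9.81·49) = 31.01 m/s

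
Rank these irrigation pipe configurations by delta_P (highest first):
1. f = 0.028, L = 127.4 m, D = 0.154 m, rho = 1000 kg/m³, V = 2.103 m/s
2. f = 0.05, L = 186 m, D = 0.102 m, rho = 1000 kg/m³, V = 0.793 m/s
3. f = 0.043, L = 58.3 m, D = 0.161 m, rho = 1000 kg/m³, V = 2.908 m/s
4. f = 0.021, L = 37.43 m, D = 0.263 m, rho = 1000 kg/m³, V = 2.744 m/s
Case 1: delta_P = 51.22 kPa
Case 2: delta_P = 28.67 kPa
Case 3: delta_P = 65.84 kPa
Case 4: delta_P = 11.25 kPa
Ranking (highest first): 3, 1, 2, 4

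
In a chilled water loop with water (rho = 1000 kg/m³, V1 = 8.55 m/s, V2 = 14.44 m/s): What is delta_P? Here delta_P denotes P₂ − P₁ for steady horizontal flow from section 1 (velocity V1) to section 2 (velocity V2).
Formula: \Delta P = \frac{1}{2} \rho (V_1^2 - V_2^2)
delta_P = 0.5·1000·(8.55² − 14.44²)/1000 = -67.71 kPa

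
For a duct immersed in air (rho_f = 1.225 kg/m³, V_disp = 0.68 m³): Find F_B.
Formula: F_B = \rho_f g V_{disp}
F_B = 1.225·9.81·0.68 = 8.172 N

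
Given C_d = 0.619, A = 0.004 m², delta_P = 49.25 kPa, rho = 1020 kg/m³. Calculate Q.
Formula: Q = C_d A \sqrt{\frac{2 \Delta P}{\rho}}
Q = 0.619·0.004·√(2·(49.25·1000)/1020)·1000 = 24.33 L/s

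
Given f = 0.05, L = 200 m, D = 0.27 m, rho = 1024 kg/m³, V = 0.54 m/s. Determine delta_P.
Formula: \Delta P = f \frac{L}{D} \frac{\rho V^2}{2}
delta_P = 0.05·(200/0.27)·0.5·1024·0.54²/1000 = 5.53 kPa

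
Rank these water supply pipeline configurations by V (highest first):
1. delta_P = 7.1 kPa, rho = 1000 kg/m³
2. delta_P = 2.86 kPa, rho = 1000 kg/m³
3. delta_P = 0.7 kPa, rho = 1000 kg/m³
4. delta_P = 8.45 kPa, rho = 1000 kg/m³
Case 1: V = 3.768 m/s
Case 2: V = 2.392 m/s
Case 3: V = 1.183 m/s
Case 4: V = 4.111 m/s
Ranking (highest first): 4, 1, 2, 3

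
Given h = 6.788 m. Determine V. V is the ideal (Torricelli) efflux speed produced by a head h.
Formula: V = \sqrt{2 g h}
V = √(2·9.81·6.788) = 11.54 m/s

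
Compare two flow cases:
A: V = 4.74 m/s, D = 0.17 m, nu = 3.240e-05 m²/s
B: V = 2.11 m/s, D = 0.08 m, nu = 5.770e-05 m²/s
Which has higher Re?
Re(A) = 24870, Re(B) = 2925. Answer: A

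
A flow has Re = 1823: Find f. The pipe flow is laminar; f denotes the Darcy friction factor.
Formula: f = \frac{64}{Re}
f = 64/1823 = 0.03511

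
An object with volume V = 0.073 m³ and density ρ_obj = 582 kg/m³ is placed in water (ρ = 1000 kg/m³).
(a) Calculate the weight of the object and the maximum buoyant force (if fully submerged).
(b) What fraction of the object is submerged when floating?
(a) W=rho_obj*g*V=582*9.81*0.073=416.8 N; F_B(max)=rho*g*V=1000*9.81*0.073=716.1 N
(b) Floating fraction=rho_obj/rho=582/1000=0.582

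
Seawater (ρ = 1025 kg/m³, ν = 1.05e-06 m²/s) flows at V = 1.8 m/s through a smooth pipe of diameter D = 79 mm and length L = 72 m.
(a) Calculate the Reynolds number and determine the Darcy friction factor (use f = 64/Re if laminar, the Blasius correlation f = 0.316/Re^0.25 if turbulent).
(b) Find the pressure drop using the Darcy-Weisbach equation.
(a) Re = V·D/ν = 1.8·0.079/1.05e-06 = 135430 → turbulent (Re > 4000); f = 0.316/Re^0.25 = 0.316/135430^0.25 = 0.016472 (Blasius is strictly valid for Re ≲ 1e5; used here as the smooth-pipe estimate the problem specifies)
(b) Darcy-Weisbach: ΔP = f·(L/D)·½ρV²/1000 = 0.016472·(72/0.079)·½·1025·1.8²/1000 = 24.93 kPa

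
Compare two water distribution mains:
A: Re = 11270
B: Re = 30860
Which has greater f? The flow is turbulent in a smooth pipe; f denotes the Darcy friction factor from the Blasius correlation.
f(A) = 0.03067, f(B) = 0.02384. Answer: A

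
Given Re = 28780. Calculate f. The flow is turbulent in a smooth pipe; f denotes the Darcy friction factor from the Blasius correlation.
Formula: f = \frac{0.316}{Re^{0.25}}
f = 0.316/28780^0.25 = 0.02426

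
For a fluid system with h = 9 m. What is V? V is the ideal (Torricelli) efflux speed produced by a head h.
Formula: V = \sqrt{2 g h}
V = √(2·9.81·9) = 13.29 m/s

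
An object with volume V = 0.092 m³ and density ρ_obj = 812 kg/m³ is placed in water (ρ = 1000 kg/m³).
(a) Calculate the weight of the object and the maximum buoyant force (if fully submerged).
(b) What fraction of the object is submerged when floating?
(a) W=rho_obj*g*V=812*9.81*0.092=732.8 N; F_B(max)=rho*g*V=1000*9.81*0.092=902.5 N
(b) Floating fraction=rho_obj/rho=812/1000=0.812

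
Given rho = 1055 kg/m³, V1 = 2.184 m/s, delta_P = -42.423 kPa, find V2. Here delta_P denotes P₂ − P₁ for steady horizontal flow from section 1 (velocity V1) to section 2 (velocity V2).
Formula: \Delta P = \frac{1}{2} \rho (V_1^2 - V_2^2)
Substituting knowns: -42.423 = 0.5·1055·(2.184² − V2²)/1000
Solving for V2: V2 = √(2.184² − 2·(-42.423·1000)/1055) = 9.23 m/s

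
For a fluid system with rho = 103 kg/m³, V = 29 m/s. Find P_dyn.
Formula: P_{dyn} = \frac{1}{2} \rho V^2
P_dyn = 0.5·103·29²/1000 = 43.31 kPa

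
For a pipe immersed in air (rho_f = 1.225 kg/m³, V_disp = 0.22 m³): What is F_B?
Formula: F_B = \rho_f g V_{disp}
F_B = 1.225·9.81·0.22 = 2.644 N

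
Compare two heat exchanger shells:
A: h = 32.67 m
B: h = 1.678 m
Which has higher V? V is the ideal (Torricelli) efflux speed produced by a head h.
V(A) = 25.32 m/s, V(B) = 5.738 m/s. Answer: A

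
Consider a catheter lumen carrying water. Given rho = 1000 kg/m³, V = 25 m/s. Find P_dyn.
Formula: P_{dyn} = \frac{1}{2} \rho V^2
P_dyn = 0.5·1000·25²/1000 = 312.5 kPa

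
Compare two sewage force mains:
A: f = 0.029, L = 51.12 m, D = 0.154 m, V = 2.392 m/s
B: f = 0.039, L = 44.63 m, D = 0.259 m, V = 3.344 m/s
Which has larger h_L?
h_L(A) = 2.807 m, h_L(B) = 3.83 m. Answer: B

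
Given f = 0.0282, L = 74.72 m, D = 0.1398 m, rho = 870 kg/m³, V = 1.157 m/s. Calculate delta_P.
Formula: \Delta P = f \frac{L}{D} \frac{\rho V^2}{2}
delta_P = 0.0282·(74.72/0.1398)·0.5·870·1.157²/1000 = 8.777 kPa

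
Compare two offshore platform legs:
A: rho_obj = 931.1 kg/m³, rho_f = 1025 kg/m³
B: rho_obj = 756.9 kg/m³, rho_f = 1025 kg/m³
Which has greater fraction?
fraction(A) = 0.9084, fraction(B) = 0.7384. Answer: A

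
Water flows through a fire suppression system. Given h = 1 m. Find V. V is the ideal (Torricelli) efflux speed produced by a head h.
Formula: V = \sqrt{2 g h}
V = √(2·9.81·1) = 4.429 m/s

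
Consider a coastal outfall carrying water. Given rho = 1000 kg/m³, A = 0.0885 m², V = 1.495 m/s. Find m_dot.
Formula: \dot{m} = \rho A V
m_dot = 1000·0.0885·1.495 = 132.3 kg/s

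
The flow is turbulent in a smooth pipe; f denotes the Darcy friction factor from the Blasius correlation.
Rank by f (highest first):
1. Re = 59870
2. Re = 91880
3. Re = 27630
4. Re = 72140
Case 1: f = 0.0202
Case 2: f = 0.01815
Case 3: f = 0.02451
Case 4: f = 0.01928
Ranking (highest first): 3, 1, 4, 2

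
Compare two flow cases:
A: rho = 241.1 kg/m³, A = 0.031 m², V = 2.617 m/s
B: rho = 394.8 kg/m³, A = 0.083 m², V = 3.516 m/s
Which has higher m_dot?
m_dot(A) = 19.56 kg/s, m_dot(B) = 115.2 kg/s. Answer: B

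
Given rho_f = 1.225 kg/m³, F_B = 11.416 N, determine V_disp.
Formula: F_B = \rho_f g V_{disp}
Substituting knowns: 11.416 = 1.225·9.81·V_disp
Solving for V_disp: V_disp = 11.416/(1.225·9.81) = 0.95 m³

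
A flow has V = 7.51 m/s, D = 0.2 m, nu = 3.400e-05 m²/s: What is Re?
Formula: Re = \frac{V D}{\nu}
Re = 7.51·0.2/3.400e-05 = 44176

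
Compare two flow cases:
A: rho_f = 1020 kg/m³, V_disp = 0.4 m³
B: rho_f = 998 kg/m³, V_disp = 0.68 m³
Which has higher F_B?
F_B(A) = 4002 N, F_B(B) = 6657 N. Answer: B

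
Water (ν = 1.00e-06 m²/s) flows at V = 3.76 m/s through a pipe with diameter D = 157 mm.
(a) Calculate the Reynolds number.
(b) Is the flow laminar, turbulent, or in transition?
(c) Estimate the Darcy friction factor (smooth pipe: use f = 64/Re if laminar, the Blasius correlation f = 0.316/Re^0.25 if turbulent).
(a) Re = V·D/ν = 3.76·0.157/1.00e-06 = 590320
(b) Flow regime: turbulent (Re > 4000)
(c) Friction factor: f = 0.316/Re^0.25 = 0.316/590320^0.25 = 0.0114 (Blasius is strictly valid for Re ≲ 1e5; used here as the smooth-pipe estimate the problem specifies)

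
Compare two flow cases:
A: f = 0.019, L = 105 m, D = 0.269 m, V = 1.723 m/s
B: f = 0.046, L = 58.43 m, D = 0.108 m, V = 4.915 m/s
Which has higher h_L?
h_L(A) = 1.122 m, h_L(B) = 30.64 m. Answer: B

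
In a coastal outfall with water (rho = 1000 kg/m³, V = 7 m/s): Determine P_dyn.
Formula: P_{dyn} = \frac{1}{2} \rho V^2
P_dyn = 0.5·1000·7²/1000 = 24.5 kPa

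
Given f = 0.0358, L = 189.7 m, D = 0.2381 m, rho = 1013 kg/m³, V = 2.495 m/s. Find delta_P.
Formula: \Delta P = f \frac{L}{D} \frac{\rho V^2}{2}
delta_P = 0.0358·(189.7/0.2381)·0.5·1013·2.495²/1000 = 89.93 kPa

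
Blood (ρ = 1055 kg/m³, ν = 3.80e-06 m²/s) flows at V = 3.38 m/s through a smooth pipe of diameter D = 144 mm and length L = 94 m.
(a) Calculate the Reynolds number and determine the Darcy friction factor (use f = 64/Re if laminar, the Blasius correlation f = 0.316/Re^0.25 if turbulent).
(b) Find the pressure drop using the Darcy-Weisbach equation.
(a) Re = V·D/ν = 3.38·0.144/3.80e-06 = 128080 → turbulent (Re > 4000); f = 0.316/Re^0.25 = 0.316/128080^0.25 = 0.016704 (Blasius is strictly valid for Re ≲ 1e5; used here as the smooth-pipe estimate the problem specifies)
(b) Darcy-Weisbach: ΔP = f·(L/D)·½ρV²/1000 = 0.016704·(94/0.144)·½·1055·3.38²/1000 = 65.71 kPa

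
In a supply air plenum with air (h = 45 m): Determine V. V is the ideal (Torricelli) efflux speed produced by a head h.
Formula: V = \sqrt{2 g h}
V = √(2·9.81·45) = 29.71 m/s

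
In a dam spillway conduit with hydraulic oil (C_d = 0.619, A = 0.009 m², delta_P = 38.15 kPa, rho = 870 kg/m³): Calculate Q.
Formula: Q = C_d A \sqrt{\frac{2 \Delta P}{\rho}}
Q = 0.619·0.009·√(2·(38.15·1000)/870)·1000 = 52.17 L/s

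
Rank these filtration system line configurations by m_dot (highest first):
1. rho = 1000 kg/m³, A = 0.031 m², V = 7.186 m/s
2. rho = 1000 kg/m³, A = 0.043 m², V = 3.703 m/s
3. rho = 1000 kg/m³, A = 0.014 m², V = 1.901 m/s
Case 1: m_dot = 222.8 kg/s
Case 2: m_dot = 159.2 kg/s
Case 3: m_dot = 26.61 kg/s
Ranking (highest first): 1, 2, 3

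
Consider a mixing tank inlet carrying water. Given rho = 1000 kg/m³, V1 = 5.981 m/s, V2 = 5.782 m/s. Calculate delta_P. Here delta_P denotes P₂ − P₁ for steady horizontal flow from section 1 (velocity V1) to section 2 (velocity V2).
Formula: \Delta P = \frac{1}{2} \rho (V_1^2 - V_2^2)
delta_P = 0.5·1000·(5.981² − 5.782²)/1000 = 1.17 kPa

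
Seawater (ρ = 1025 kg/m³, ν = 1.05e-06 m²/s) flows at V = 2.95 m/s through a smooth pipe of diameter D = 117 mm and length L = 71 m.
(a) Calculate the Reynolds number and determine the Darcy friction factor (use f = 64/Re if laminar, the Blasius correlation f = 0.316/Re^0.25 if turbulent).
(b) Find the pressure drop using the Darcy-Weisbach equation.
(a) Re = V·D/ν = 2.95·0.117/1.05e-06 = 328710 → turbulent (Re > 4000); f = 0.316/Re^0.25 = 0.316/328710^0.25 = 0.013197 (Blasius is strictly valid for Re ≲ 1e5; used here as the smooth-pipe estimate the problem specifies)
(b) Darcy-Weisbach: ΔP = f·(L/D)·½ρV²/1000 = 0.013197·(71/0.117)·½·1025·2.95²/1000 = 35.72 kPa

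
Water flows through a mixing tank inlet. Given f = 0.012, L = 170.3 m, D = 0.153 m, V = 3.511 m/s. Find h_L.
Formula: h_L = f \frac{L}{D} \frac{V^2}{2g}
h_L = 0.012·(170.3/0.153)·3.511²/(2·9.81) = 8.392 m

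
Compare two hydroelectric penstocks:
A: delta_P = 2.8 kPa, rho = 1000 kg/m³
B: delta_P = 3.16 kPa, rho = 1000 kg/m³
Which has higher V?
V(A) = 2.366 m/s, V(B) = 2.514 m/s. Answer: B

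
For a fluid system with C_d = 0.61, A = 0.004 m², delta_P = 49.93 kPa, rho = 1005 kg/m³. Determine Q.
Formula: Q = C_d A \sqrt{\frac{2 \Delta P}{\rho}}
Q = 0.61·0.004·√(2·(49.93·1000)/1005)·1000 = 24.32 L/s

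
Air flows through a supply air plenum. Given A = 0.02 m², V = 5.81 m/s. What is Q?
Formula: Q = A V
Q = 0.02·5.81·1000 = 116.2 L/s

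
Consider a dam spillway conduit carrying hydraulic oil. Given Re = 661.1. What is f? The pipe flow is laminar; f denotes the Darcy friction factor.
Formula: f = \frac{64}{Re}
f = 64/661.1 = 0.09681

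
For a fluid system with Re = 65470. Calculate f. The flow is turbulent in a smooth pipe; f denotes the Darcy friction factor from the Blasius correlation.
Formula: f = \frac{0.316}{Re^{0.25}}
f = 0.316/65470^0.25 = 0.01975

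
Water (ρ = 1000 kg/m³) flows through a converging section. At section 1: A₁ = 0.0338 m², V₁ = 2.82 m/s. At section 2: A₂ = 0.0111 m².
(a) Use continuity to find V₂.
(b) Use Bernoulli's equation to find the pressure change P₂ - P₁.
(a) Continuity: A₁V₁=A₂V₂ -> V₂=A₁V₁/A₂=0.0338*2.82/0.0111=8.59 m/s
(b) Bernoulli: P₂-P₁=0.5*rho*(V₁^2-V₂^2)/1000=0.5*1000*(2.82^2-8.59^2)/1000=-32.92 kPa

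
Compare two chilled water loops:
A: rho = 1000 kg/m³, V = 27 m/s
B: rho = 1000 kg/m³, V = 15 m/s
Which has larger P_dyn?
P_dyn(A) = 364.5 kPa, P_dyn(B) = 112.5 kPa. Answer: A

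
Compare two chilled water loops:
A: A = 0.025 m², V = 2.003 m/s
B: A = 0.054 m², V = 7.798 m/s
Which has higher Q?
Q(A) = 50.08 L/s, Q(B) = 421.1 L/s. Answer: B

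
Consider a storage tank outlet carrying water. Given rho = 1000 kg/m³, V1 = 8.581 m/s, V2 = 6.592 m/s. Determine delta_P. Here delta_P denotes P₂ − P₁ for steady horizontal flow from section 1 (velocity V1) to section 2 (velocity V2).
Formula: \Delta P = \frac{1}{2} \rho (V_1^2 - V_2^2)
delta_P = 0.5·1000·(8.581² − 6.592²)/1000 = 15.09 kPa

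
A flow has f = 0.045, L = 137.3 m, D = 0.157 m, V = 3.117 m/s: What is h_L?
Formula: h_L = f \frac{L}{D} \frac{V^2}{2g}
h_L = 0.045·(137.3/0.157)·3.117²/(2·9.81) = 19.49 m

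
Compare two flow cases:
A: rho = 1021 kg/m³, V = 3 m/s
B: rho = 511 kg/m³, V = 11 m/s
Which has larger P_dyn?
P_dyn(A) = 4.595 kPa, P_dyn(B) = 30.92 kPa. Answer: B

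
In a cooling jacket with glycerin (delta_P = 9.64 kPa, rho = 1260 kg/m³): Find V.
Formula: V = \sqrt{\frac{2 \Delta P}{\rho}}
V = √(2·(9.64·1000)/1260) = 3.912 m/s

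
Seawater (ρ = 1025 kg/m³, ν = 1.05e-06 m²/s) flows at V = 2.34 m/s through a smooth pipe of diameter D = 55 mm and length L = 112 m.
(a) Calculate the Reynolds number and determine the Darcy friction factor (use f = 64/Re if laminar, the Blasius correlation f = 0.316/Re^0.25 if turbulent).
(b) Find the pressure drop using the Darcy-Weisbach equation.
(a) Re = V·D/ν = 2.34·0.055/1.05e-06 = 122570 → turbulent (Re > 4000); f = 0.316/Re^0.25 = 0.316/122570^0.25 = 0.016888 (Blasius is strictly valid for Re ≲ 1e5; used here as the smooth-pipe estimate the problem specifies)
(b) Darcy-Weisbach: ΔP = f·(L/D)·½ρV²/1000 = 0.016888·(112/0.055)·½·1025·2.34²/1000 = 96.51 kPa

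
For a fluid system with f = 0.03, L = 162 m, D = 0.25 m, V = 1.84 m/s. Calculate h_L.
Formula: h_L = f \frac{L}{D} \frac{V^2}{2g}
h_L = 0.03·(162/0.25)·1.84²/(2·9.81) = 3.355 m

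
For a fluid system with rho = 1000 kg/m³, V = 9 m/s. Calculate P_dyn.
Formula: P_{dyn} = \frac{1}{2} \rho V^2
P_dyn = 0.5·1000·9²/1000 = 40.5 kPa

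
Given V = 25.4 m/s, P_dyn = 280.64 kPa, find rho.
Formula: P_{dyn} = \frac{1}{2} \rho V^2
Substituting knowns: 280.64 = 0.5·rho·25.4²/1000
Solving for rho: rho = 2·(280.64·1000)/25.4² = 870 kg/m³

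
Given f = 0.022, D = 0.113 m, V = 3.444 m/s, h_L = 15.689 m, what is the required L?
Formula: h_L = f \frac{L}{D} \frac{V^2}{2g}
Substituting knowns: 15.689 = 0.022·(L/0.113)·3.444²/(2·9.81)
Solving for L: L = 15.689·2·9.81·0.113/(0.022·3.444²) = 133.3 m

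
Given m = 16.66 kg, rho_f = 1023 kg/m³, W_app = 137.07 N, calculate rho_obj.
Formula: W_{app} = mg\left(1 - \frac{\rho_f}{\rho_{obj}}\right)
Substituting knowns: 137.07 = 16.66·9.81·(1 − 1023/rho_obj)
Solving for rho_obj: rho_obj = 1023/(1 − 137.07/(16.66·9.81)) = 6342 kg/m³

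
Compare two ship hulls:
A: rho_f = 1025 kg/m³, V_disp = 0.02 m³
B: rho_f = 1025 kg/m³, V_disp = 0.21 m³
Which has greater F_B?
F_B(A) = 201.1 N, F_B(B) = 2112 N. Answer: B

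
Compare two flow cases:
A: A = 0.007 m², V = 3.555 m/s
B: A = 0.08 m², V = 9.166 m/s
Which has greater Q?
Q(A) = 24.89 L/s, Q(B) = 733.3 L/s. Answer: B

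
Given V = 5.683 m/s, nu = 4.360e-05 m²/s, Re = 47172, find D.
Formula: Re = \frac{V D}{\nu}
Substituting knowns: 47172 = 5.683·D/4.360e-05
Solving for D: D = 47172·4.360e-05/5.683 = 0.3619 m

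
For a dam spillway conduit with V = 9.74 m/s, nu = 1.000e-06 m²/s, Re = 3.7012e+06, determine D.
Formula: Re = \frac{V D}{\nu}
Substituting knowns: 3.7012e+06 = 9.74·D/1.000e-06
Solving for D: D = 3.7012e+06·1.000e-06/9.74 = 0.38 m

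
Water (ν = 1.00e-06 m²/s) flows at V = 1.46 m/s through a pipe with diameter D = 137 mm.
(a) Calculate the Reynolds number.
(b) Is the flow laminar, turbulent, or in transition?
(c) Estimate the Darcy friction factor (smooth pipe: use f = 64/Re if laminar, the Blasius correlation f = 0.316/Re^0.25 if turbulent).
(a) Re = V·D/ν = 1.46·0.137/1.00e-06 = 200020
(b) Flow regime: turbulent (Re > 4000)
(c) Friction factor: f = 0.316/Re^0.25 = 0.316/200020^0.25 = 0.01494 (Blasius is strictly valid for Re ≲ 1e5; used here as the smooth-pipe estimate the problem specifies)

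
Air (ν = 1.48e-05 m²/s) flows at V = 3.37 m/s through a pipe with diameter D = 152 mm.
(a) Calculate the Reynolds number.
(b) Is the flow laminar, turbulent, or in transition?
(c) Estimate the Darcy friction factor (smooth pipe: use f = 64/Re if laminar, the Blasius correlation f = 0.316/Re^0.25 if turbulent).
(a) Re = V·D/ν = 3.37·0.152/1.48e-05 = 34611
(b) Flow regime: turbulent (Re > 4000)
(c) Friction factor: f = 0.316/Re^0.25 = 0.316/34611^0.25 = 0.02317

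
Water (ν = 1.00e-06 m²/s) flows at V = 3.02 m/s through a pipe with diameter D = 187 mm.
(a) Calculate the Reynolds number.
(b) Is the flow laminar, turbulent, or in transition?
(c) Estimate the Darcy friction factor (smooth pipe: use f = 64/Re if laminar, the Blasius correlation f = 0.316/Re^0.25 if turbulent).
(a) Re = V·D/ν = 3.02·0.187/1.00e-06 = 564740
(b) Flow regime: turbulent (Re > 4000)
(c) Friction factor: f = 0.316/Re^0.25 = 0.316/564740^0.25 = 0.01153 (Blasius is strictly valid for Re ≲ 1e5; used here as the smooth-pipe estimate the problem specifies)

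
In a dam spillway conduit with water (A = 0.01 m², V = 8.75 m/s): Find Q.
Formula: Q = A V
Q = 0.01·8.75·1000 = 87.5 L/s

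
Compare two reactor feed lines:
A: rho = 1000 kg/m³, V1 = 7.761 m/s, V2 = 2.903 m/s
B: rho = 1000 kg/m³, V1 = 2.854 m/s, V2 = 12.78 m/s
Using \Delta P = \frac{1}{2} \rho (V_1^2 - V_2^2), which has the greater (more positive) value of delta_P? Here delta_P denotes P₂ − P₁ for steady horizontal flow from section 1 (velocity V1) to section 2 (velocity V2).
delta_P(A) = 25.9 kPa, delta_P(B) = -77.59 kPa. Answer: A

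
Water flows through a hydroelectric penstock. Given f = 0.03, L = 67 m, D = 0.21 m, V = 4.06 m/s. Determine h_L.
Formula: h_L = f \frac{L}{D} \frac{V^2}{2g}
h_L = 0.03·(67/0.21)·4.06²/(2·9.81) = 8.041 m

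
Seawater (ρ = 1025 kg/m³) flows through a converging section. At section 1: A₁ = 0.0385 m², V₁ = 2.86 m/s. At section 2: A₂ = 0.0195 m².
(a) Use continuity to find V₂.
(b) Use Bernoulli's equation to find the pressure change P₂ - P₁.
(a) Continuity: A₁V₁=A₂V₂ -> V₂=A₁V₁/A₂=0.0385*2.86/0.0195=5.65 m/s
(b) Bernoulli: P₂-P₁=0.5*rho*(V₁^2-V₂^2)/1000=0.5*1025*(2.86^2-5.65^2)/1000=-12.17 kPa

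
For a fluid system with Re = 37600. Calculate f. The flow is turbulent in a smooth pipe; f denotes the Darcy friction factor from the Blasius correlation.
Formula: f = \frac{0.316}{Re^{0.25}}
f = 0.316/37600^0.25 = 0.02269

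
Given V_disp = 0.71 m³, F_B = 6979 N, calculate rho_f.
Formula: F_B = \rho_f g V_{disp}
Substituting knowns: 6979 = rho_f·9.81·0.71
Solving for rho_f: rho_f = 6979/(9.81·0.71) = 1002 kg/m³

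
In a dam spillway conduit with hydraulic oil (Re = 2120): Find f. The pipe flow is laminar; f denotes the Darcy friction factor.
Formula: f = \frac{64}{Re}
f = 64/2120 = 0.03019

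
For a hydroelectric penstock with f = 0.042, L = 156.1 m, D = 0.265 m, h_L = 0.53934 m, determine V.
Formula: h_L = f \frac{L}{D} \frac{V^2}{2g}
Substituting knowns: 0.53934 = 0.042·(156.1/0.265)·V²/(2·9.81)
Solving for V: V = √(0.53934·2·9.81/(0.042·(156.1/0.265))) = 0.654 m/s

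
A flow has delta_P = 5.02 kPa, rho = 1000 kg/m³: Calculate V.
Formula: V = \sqrt{\frac{2 \Delta P}{\rho}}
V = √(2·(5.02·1000)/1000) = 3.169 m/s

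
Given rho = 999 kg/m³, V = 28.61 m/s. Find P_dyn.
Formula: P_{dyn} = \frac{1}{2} \rho V^2
P_dyn = 0.5·999·28.61²/1000 = 408.9 kPa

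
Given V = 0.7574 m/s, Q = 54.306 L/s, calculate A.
Formula: Q = A V
Substituting knowns: 54.306 = A·0.7574·1000
Solving for A: A = (54.306/1000)/0.7574 = 0.0717 m²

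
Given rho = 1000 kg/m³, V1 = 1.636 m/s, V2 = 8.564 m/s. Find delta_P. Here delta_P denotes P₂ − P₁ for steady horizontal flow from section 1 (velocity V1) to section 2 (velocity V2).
Formula: \Delta P = \frac{1}{2} \rho (V_1^2 - V_2^2)
delta_P = 0.5·1000·(1.636² − 8.564²)/1000 = -35.33 kPa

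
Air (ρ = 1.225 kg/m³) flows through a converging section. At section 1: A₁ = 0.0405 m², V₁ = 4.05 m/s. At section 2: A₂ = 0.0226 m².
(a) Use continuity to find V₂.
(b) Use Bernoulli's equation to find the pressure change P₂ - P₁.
(a) Continuity: A₁V₁=A₂V₂ -> V₂=A₁V₁/A₂=0.0405*4.05/0.0226=7.26 m/s
(b) Bernoulli: P₂-P₁=0.5*rho*(V₁^2-V₂^2)/1000=0.5*1.225*(4.05^2-7.26^2)/1000=-0.02224 kPa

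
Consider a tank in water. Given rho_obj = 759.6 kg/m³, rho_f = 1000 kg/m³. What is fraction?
Formula: f_{sub} = \frac{\rho_{obj}}{\rho_f}
fraction = 759.6/1000 = 0.7596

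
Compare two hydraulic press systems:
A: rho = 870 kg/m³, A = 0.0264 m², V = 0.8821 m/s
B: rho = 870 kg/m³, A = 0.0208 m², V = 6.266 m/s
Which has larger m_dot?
m_dot(A) = 20.26 kg/s, m_dot(B) = 113.4 kg/s. Answer: B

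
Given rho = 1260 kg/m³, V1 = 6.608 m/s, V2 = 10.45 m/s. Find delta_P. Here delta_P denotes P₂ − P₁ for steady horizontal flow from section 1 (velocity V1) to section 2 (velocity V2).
Formula: \Delta P = \frac{1}{2} \rho (V_1^2 - V_2^2)
delta_P = 0.5·1260·(6.608² − 10.45²)/1000 = -41.29 kPa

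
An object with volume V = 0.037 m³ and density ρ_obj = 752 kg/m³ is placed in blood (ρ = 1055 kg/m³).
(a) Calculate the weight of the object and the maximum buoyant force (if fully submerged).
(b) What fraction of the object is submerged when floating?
(a) W=rho_obj*g*V=752*9.81*0.037=273.0 N; F_B(max)=rho*g*V=1055*9.81*0.037=382.9 N
(b) Floating fraction=rho_obj/rho=752/1055=0.713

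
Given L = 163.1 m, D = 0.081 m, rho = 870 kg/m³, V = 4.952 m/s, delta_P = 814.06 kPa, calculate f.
Formula: \Delta P = f \frac{L}{D} \frac{\rho V^2}{2}
Substituting knowns: 814.06 = f·(163.1/0.081)·0.5·870·4.952²/1000
Solving for f: f = (814.06·1000)/((163.1/0.081)·0.5·870·4.952²) = 0.0379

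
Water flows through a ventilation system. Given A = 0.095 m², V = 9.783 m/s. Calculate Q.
Formula: Q = A V
Q = 0.095·9.783·1000 = 929.4 L/s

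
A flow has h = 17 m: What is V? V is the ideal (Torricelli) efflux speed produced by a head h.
Formula: V = \sqrt{2 g h}
V = √(2·9.81·17) = 18.26 m/s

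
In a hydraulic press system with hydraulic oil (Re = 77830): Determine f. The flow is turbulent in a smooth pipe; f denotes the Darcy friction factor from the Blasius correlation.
Formula: f = \frac{0.316}{Re^{0.25}}
f = 0.316/77830^0.25 = 0.01892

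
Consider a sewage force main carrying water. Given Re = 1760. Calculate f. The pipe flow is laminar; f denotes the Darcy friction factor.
Formula: f = \frac{64}{Re}
f = 64/1760 = 0.03636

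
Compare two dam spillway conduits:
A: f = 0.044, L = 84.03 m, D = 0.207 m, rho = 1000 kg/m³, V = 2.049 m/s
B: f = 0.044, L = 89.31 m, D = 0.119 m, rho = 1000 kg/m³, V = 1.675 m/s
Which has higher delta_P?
delta_P(A) = 37.49 kPa, delta_P(B) = 46.32 kPa. Answer: B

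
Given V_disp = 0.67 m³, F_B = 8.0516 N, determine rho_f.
Formula: F_B = \rho_f g V_{disp}
Substituting knowns: 8.0516 = rho_f·9.81·0.67
Solving for rho_f: rho_f = 8.0516/(9.81·0.67) = 1.225 kg/m³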